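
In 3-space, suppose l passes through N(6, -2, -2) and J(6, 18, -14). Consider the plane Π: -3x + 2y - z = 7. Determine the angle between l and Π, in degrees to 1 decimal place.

A direction vector for l is J − N = (0, 20, -12).
sin θ = |n·v| / (|n||v|) = |52| / (√14 · √544) = 0.59585.
θ ≈ 36.6°.

36.6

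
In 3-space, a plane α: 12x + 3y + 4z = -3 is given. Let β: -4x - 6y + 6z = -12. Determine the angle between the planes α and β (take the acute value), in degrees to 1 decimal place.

69.9

cos θ = |n₁·n₂| / (|n₁||n₂|) = |-42| / (√169 · √88).
θ = arccos(0.34440) ≈ 69.9°.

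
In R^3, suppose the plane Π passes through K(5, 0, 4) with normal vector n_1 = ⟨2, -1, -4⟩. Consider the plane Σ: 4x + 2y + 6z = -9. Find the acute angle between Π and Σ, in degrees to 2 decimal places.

58.34

Π: n_1·r = n_1·K gives 2x - y - 4z = -6.
cos θ = |n₁·n₂| / (|n₁||n₂|) = |-18| / (√21 · √56).
θ = arccos(0.52489) ≈ 58.34°.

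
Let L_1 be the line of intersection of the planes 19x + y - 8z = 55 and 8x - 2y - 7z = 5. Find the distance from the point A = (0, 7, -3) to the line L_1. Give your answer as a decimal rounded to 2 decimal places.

3.46

Direction of L_1: (19, 1, -8) × (8, -2, -7) = (-23, 69, -46).
A point on L_1: solving the two plane equations with x = 5 gives (5, 0, 5).
Taking (5, 0, 5) on L_1 with direction v = (-23, 69, -46): w = A − (5, 0, 5) = (-5, 7, -8), and w × v = (230, -46, -184).
Distance = |w × v| / |v| = √88872 / √7406 ≈ 3.46.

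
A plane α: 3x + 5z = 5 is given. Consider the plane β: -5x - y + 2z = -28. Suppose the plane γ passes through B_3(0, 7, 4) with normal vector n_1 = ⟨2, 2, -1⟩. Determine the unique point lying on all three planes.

(5, -1, -2)

γ: n_1·r = n_1·B_3 gives 2x + 2y - z = 10.
Solving the 3×3 linear system 3x + 5z = 5, -5x - y + 2z = -28, 2x + 2y - z = 10 (e.g. by elimination or Cramer's rule, determinant = -49) gives (5, -1, -2).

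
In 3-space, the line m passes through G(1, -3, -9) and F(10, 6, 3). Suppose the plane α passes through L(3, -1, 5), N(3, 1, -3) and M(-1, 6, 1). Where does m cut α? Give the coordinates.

A direction vector for m is F − G = (9, 9, 12).
LN = (0, 2, -8), LM = (-4, 7, -4); a normal to α is LN × LM = (48, 32, 8).
Using L: α has equation 48x + 32y + 8z = 152.
Substitute r = (1, -3, -9) + t(9, 9, 12) into the plane: -120 + 816t = 152, so t = 1/3.
Intersection: (1, -3, -9) + (1/3)·(9, 9, 12) = (4, 0, -5).

(4, 0, -5)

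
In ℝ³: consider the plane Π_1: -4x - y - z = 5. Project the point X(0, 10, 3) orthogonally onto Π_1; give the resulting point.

(-4, 9, 2)

Foot = X − λn with λ = (n·X − d)/|n|² = (-13 − 5)/18 = -1.
Foot = (0, 10, 3) − (-1)·(-4, -1, -1) = (-4, 9, 2).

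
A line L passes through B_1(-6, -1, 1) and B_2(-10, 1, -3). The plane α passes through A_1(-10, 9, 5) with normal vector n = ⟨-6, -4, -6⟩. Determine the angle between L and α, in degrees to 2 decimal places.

A direction vector for L is B_2 − B_1 = (-4, 2, -4).
α: n·r = n·A_1 gives -6x - 4y - 6z = -6.
sin θ = |n·v| / (|n||v|) = |40| / (√88 · √36) = 0.71067.
θ ≈ 45.29°.

45.29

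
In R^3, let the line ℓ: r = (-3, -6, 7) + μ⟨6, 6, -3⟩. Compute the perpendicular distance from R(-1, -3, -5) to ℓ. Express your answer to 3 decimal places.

10.160

Taking (-3, -6, 7) on ℓ with direction v = (6, 6, -3): w = R − (-3, -6, 7) = (2, 3, -12), and w × v = (63, -66, -6).
Distance = |w × v| / |v| = √8361 / √81 ≈ 10.160.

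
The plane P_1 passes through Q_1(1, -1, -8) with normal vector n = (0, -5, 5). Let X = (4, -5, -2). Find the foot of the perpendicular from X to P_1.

(4, 0, -7)

P_1: n·r = n·Q_1 gives -5y + 5z = -35.
Foot = X − λn with λ = (n·X − d)/|n|² = (15 − (-35))/50 = 1.
Foot = (4, -5, -2) − 1·(0, -5, 5) = (4, 0, -7).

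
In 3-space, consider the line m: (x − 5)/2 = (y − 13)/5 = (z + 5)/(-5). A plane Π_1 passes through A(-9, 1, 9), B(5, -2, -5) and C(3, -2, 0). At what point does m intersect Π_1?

(-1, -2, 10)

m has direction (2, 5, -5) through (5, 13, -5).
AB = (14, -3, -14), AC = (12, -3, -9); a normal to Π_1 is AB × AC = (-15, -42, -6).
Using A: Π_1 has equation -15x - 42y - 6z = 39.
Substitute r = (5, 13, -5) + t(2, 5, -5) into the plane: -591 + (-210)t = 39, so t = -3.
Intersection: (5, 13, -5) + (-3)·(2, 5, -5) = (-1, -2, 10).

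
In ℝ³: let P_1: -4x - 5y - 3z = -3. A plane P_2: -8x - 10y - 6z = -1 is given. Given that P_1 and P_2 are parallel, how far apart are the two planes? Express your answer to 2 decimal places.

0.35

Rescale P_2 by 1/2: -4x - 5y - 3z = -1/2. Then distance = |-3 − (-1/2)| / √50 ≈ 0.35.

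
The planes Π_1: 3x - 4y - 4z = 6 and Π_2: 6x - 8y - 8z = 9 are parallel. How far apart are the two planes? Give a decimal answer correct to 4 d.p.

Rescale Π_2 by 1/2: 3x - 4y - 4z = 9/2. Then distance = |6 − (9/2)| / √41 ≈ 0.2343.

0.2343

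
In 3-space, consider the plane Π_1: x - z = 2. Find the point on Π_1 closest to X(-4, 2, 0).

Foot = X − λn with λ = (n·X − d)/|n|² = (-4 − 2)/2 = -3.
Foot = (-4, 2, 0) − (-3)·(1, 0, -1) = (-1, 2, -3).

(-1, 2, -3)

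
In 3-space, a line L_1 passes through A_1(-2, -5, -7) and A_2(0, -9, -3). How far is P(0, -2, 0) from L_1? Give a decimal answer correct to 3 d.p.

A direction vector for L_1 is A_2 − A_1 = (2, -4, 4).
Taking (-2, -5, -7) on L_1 with direction v = (2, -4, 4): w = P − (-2, -5, -7) = (2, 3, 7), and w × v = (40, 6, -14).
Distance = |w × v| / |v| = √1832 / √36 ≈ 7.134.

7.134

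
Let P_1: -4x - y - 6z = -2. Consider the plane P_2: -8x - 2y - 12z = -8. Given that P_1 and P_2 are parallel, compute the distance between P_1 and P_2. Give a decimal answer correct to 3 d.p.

0.275

Rescale P_2 by 1/2: -4x - y - 6z = -4. Then distance = |-2 − (-4)| / √53 ≈ 0.275.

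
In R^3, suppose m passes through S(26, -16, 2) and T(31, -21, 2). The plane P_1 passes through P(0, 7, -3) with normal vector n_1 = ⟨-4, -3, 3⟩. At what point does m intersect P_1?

(6, 4, 2)

A direction vector for m is T − S = (5, -5, 0).
P_1: n_1·r = n_1·P gives -4x - 3y + 3z = -30.
Substitute r = (26, -16, 2) + t(5, -5, 0) into the plane: -50 + (-5)t = -30, so t = -4.
Intersection: (26, -16, 2) + (-4)·(5, -5, 0) = (6, 4, 2).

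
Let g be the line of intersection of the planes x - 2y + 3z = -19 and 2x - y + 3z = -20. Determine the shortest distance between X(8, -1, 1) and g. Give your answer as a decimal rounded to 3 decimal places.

11.314

Direction of g: (1, -2, 3) × (2, -1, 3) = (-3, 3, 3).
A point on g: solving the two plane equations with x = -3 gives (-3, 2, -4).
Taking (-3, 2, -4) on g with direction v = (-3, 3, 3): w = X − (-3, 2, -4) = (11, -3, 5), and w × v = (-24, -48, 24).
Distance = |w × v| / |v| = √3456 / √27 ≈ 11.314.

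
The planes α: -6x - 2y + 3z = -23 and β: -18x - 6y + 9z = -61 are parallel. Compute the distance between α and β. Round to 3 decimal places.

0.381

Rescale β by 1/3: -6x - 2y + 3z = -61/3. Then distance = |-23 − (-61/3)| / √49 ≈ 0.381.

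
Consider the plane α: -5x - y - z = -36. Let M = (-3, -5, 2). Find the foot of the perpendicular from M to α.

Foot = M − λn with λ = (n·M − d)/|n|² = (18 − (-36))/27 = 2.
Foot = (-3, -5, 2) − 2·(-5, -1, -1) = (7, -3, 4).

(7, -3, 4)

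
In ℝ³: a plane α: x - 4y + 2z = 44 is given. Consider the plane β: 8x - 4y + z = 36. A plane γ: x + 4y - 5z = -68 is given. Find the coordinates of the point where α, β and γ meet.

Solving the 3×3 linear system x - 4y + 2z = 44, 8x - 4y + z = 36, x + 4y - 5z = -68 (e.g. by elimination or Cramer's rule, determinant = -76) gives (0, -7, 8).

(0, -7, 8)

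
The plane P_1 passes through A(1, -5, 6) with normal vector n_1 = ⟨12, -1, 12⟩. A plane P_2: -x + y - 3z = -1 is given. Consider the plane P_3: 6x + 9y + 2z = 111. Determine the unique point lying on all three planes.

(8, 7, 0)

P_1: n_1·r = n_1·A gives 12x - y + 12z = 89.
Solving the 3×3 linear system 12x - y + 12z = 89, -x + y - 3z = -1, 6x + 9y + 2z = 111 (e.g. by elimination or Cramer's rule, determinant = 184) gives (8, 7, 0).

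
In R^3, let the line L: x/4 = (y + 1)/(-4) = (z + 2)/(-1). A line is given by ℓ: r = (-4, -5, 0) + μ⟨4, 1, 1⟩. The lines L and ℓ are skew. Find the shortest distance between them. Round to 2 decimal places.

L has direction (4, -4, -1) through (0, -1, -2).
Common perpendicular direction n = (4, -4, -1) × (4, 1, 1) = (-3, -8, 20).
With w = (-4, -5, 0) − (0, -1, -2) = (-4, -4, 2), w · n = 84.
Distance = |w · n| / |n| = |84| / √473 ≈ 3.86.

3.86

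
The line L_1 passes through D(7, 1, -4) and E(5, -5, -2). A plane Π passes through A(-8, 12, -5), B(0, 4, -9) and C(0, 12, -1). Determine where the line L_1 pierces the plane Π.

(8, 4, -5)

A direction vector for L_1 is E − D = (-2, -6, 2).
AB = (8, -8, -4), AC = (8, 0, 4); a normal to Π is AB × AC = (-32, -64, 64).
Using A: Π has equation -32x - 64y + 64z = -832.
Substitute r = (7, 1, -4) + t(-2, -6, 2) into the plane: -544 + 576t = -832, so t = -1/2.
Intersection: (7, 1, -4) + (-1/2)·(-2, -6, 2) = (8, 4, -5).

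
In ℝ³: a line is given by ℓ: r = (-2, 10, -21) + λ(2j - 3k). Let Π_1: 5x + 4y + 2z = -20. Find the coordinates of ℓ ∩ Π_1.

Substitute r = (-2, 10, -21) + t(0, 2, -3) into the plane: -12 + 2t = -20, so t = -4.
Intersection: (-2, 10, -21) + (-4)·(0, 2, -3) = (-2, 2, -9).

(-2, 2, -9)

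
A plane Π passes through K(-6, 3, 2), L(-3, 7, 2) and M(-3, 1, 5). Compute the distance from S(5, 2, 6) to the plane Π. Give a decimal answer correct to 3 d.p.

KL = (3, 4, 0), KM = (3, -2, 3); a normal to Π is KL × KM = (12, -9, -18).
Using K: Π has equation 12x - 9y - 18z = -135.
n·S − d = (12)·(5) + (-9)·(2) + (-18)·(6) − (-135) = 69; |n| = √549.
Distance = |69| / √549 = 69/√549 ≈ 2.945.

2.945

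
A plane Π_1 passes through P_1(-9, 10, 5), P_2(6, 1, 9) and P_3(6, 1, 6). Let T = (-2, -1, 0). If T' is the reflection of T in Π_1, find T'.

P_1P_2 = (15, -9, 4), P_1P_3 = (15, -9, 1); a normal to Π_1 is P_1P_2 × P_1P_3 = (27, 45, 0).
Using P_1: Π_1 has equation 27x + 45y = 207.
λ = (n·T − d)/|n|² = (-99 − 207)/2754 = -1/9.
Reflection = T − 2λn = (-2, -1, 0) − (-2/9)·(27, 45, 0) = (4, 9, 0).

(4, 9, 0)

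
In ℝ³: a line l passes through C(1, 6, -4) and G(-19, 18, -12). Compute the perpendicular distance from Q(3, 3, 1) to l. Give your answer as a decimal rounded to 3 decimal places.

A direction vector for l is G − C = (-20, 12, -8).
Taking (1, 6, -4) on l with direction v = (-20, 12, -8): w = Q − (1, 6, -4) = (2, -3, 5), and w × v = (-36, -84, -36).
Distance = |w × v| / |v| = √9648 / √608 ≈ 3.984.

3.984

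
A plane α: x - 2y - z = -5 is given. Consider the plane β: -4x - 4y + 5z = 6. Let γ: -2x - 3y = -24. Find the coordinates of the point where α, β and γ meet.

(9, 2, 10)

Solving the 3×3 linear system x - 2y - z = -5, -4x - 4y + 5z = 6, -2x - 3y = -24 (e.g. by elimination or Cramer's rule, determinant = 31) gives (9, 2, 10).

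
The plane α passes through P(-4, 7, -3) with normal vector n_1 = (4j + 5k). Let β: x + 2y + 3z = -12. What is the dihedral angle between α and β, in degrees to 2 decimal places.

16.26

α: n_1·r = n_1·P gives 4y + 5z = 13.
cos θ = |n₁·n₂| / (|n₁||n₂|) = |23| / (√41 · √14).
θ = arccos(0.96000) ≈ 16.26°.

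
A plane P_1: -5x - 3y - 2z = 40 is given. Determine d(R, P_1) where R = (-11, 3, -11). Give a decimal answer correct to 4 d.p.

n·R − d = (-5)·(-11) + (-3)·(3) + (-2)·(-11) − 40 = 28; |n| = √38.
Distance = |28| / √38 = 28/√38 ≈ 4.5422.

4.5422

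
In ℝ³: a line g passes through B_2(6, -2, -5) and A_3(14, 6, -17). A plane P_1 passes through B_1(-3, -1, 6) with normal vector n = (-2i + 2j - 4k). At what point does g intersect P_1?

(2, -6, 1)

A direction vector for g is A_3 − B_2 = (8, 8, -12).
P_1: n·r = n·B_1 gives -2x + 2y - 4z = -20.
Substitute r = (6, -2, -5) + t(8, 8, -12) into the plane: 4 + 48t = -20, so t = -1/2.
Intersection: (6, -2, -5) + (-1/2)·(8, 8, -12) = (2, -6, 1).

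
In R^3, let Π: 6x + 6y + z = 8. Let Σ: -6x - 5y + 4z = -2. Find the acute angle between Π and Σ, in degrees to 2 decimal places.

34.21

cos θ = |n₁·n₂| / (|n₁||n₂|) = |-62| / (√73 · √77).
θ = arccos(0.82696) ≈ 34.21°.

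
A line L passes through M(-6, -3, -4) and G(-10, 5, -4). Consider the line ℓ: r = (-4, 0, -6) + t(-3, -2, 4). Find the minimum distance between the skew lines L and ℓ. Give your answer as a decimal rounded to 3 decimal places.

A direction vector for L is G − M = (-4, 8, 0).
Common perpendicular direction n = (-4, 8, 0) × (-3, -2, 4) = (32, 16, 32).
With w = (-4, 0, -6) − (-6, -3, -4) = (2, 3, -2), w · n = 48.
Distance = |w · n| / |n| = |48| / √2304 ≈ 1.000.

1.000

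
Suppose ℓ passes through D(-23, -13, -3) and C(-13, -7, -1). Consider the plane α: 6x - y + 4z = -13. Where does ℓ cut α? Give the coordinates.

(-3, -1, 1)

A direction vector for ℓ is C − D = (10, 6, 2).
Substitute r = (-23, -13, -3) + t(10, 6, 2) into the plane: -137 + 62t = -13, so t = 2.
Intersection: (-23, -13, -3) + 2·(10, 6, 2) = (-3, -1, 1).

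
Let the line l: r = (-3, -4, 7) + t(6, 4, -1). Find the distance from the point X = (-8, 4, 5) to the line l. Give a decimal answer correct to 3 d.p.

Taking (-3, -4, 7) on l with direction v = (6, 4, -1): w = X − (-3, -4, 7) = (-5, 8, -2), and w × v = (0, -17, -68).
Distance = |w × v| / |v| = √4913 / √53 ≈ 9.628.

9.628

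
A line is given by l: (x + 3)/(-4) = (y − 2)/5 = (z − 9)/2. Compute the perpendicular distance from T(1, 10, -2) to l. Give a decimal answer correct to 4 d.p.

14.1743

l has direction (-4, 5, 2) through (-3, 2, 9).
Taking (-3, 2, 9) on l with direction v = (-4, 5, 2): w = T − (-3, 2, 9) = (4, 8, -11), and w × v = (71, 36, 52).
Distance = |w × v| / |v| = √9041 / √45 ≈ 14.1743.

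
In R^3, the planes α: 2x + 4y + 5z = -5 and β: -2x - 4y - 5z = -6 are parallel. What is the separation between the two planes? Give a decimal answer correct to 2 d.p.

1.64

Rescale β by 1/(-1): 2x + 4y + 5z = 6. Then distance = |-5 − 6| / √45 ≈ 1.64.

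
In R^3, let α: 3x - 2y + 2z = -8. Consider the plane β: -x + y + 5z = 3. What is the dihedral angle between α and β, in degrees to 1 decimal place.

cos θ = |n₁·n₂| / (|n₁||n₂|) = |5| / (√17 · √27).
θ = arccos(0.23338) ≈ 76.5°.

76.5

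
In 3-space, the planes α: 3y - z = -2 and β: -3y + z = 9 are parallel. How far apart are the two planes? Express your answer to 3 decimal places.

Rescale β by 1/(-1): 3y - z = -9. Then distance = |-2 − (-9)| / √10 ≈ 2.214.

2.214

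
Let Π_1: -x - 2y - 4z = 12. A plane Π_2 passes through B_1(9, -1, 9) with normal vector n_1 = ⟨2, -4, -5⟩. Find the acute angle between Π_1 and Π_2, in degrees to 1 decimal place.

Π_2: n_1·r = n_1·B_1 gives 2x - 4y - 5z = -23.
cos θ = |n₁·n₂| / (|n₁||n₂|) = |26| / (√21 · √45).
θ = arccos(0.84578) ≈ 32.2°.

32.2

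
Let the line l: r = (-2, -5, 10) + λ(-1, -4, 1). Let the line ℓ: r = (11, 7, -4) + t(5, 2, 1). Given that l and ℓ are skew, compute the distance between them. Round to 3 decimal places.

Common perpendicular direction n = (-1, -4, 1) × (5, 2, 1) = (-6, 6, 18).
With w = (11, 7, -4) − (-2, -5, 10) = (13, 12, -14), w · n = -258.
Distance = |w · n| / |n| = |-258| / √396 ≈ 12.965.

12.965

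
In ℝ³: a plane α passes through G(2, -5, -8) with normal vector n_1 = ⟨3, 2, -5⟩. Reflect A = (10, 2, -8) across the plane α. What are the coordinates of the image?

(4, -2, 2)

α: n_1·r = n_1·G gives 3x + 2y - 5z = 36.
λ = (n·A − d)/|n|² = (74 − 36)/38 = 1.
Reflection = A − 2λn = (10, 2, -8) − 2·(3, 2, -5) = (4, -2, 2).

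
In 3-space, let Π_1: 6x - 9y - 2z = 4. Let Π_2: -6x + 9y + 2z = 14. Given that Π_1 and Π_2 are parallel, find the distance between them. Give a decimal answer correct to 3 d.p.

1.636

Rescale Π_2 by 1/(-1): 6x - 9y - 2z = -14. Then distance = |4 − (-14)| / √121 ≈ 1.636.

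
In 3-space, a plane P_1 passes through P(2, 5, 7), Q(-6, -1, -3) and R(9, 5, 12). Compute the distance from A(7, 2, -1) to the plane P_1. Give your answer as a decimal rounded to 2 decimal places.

6.63

PQ = (-8, -6, -10), PR = (7, 0, 5); a normal to P_1 is PQ × PR = (-30, -30, 42).
Using P: P_1 has equation -30x - 30y + 42z = 84.
n·A − d = (-30)·(7) + (-30)·(2) + (42)·(-1) − 84 = -396; |n| = √3564.
Distance = |-396| / √3564 = 396/√3564 ≈ 6.63.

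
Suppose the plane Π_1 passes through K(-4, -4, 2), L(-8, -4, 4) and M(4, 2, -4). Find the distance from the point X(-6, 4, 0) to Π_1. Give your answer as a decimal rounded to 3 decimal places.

0.286

KL = (-4, 0, 2), KM = (8, 6, -6); a normal to Π_1 is KL × KM = (-12, -8, -24).
Using K: Π_1 has equation -12x - 8y - 24z = 32.
n·X − d = (-12)·(-6) + (-8)·(4) + (-24)·(0) − 32 = 8; |n| = √784.
Distance = |8| / √784 = 8/√784 ≈ 0.286.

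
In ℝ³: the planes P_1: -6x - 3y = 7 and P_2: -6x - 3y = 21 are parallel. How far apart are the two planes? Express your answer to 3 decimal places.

2.087

Same normal n = (-6, -3, 0) with |n| = √45; distance = |7 − 21| / |n| = 14/√45 ≈ 2.087.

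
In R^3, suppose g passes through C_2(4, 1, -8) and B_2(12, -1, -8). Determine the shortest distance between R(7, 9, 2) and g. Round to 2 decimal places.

A direction vector for g is B_2 − C_2 = (8, -2, 0).
Taking (4, 1, -8) on g with direction v = (8, -2, 0): w = R − (4, 1, -8) = (3, 8, 10), and w × v = (20, 80, -70).
Distance = |w × v| / |v| = √11700 / √68 ≈ 13.12.

13.12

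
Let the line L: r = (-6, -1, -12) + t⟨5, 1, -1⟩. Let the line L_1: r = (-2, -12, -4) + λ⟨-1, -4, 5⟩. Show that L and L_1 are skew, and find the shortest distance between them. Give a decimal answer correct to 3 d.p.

Common perpendicular direction n = (5, 1, -1) × (-1, -4, 5) = (1, -24, -19).
With w = (-2, -12, -4) − (-6, -1, -12) = (4, -11, 8), w · n = 116.
Since n ≠ 0 the lines are not parallel, and w · n = 116 ≠ 0 so they do not intersect; hence they are skew.
Distance = |w · n| / |n| = |116| / √938 ≈ 3.788.

3.788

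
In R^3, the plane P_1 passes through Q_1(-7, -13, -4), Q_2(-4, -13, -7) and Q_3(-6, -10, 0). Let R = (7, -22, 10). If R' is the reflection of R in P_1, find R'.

(-11, 8, -8)

Q_1Q_2 = (3, 0, -3), Q_1Q_3 = (1, 3, 4); a normal to P_1 is Q_1Q_2 × Q_1Q_3 = (9, -15, 9).
Using Q_1: P_1 has equation 9x - 15y + 9z = 96.
λ = (n·R − d)/|n|² = (483 − 96)/387 = 1.
Reflection = R − 2λn = (7, -22, 10) − 2·(9, -15, 9) = (-11, 8, -8).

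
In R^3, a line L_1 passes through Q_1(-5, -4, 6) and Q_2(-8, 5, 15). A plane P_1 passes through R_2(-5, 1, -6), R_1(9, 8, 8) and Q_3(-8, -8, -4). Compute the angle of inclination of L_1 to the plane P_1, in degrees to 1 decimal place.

54.0

A direction vector for L_1 is Q_2 − Q_1 = (-3, 9, 9).
R_2R_1 = (14, 7, 14), R_2Q_3 = (-3, -9, 2); a normal to P_1 is R_2R_1 × R_2Q_3 = (140, -70, -105).
Using R_2: P_1 has equation 140x - 70y - 105z = -140.
sin θ = |n·v| / (|n||v|) = |-1995| / (√35525 · √171) = 0.80943.
θ ≈ 54.0°.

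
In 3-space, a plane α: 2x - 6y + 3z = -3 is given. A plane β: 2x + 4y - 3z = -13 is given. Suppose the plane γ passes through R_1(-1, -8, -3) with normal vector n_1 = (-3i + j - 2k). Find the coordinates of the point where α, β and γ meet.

(-3, 2, 5)

γ: n_1·r = n_1·R_1 gives -3x + y - 2z = 1.
Solving the 3×3 linear system 2x - 6y + 3z = -3, 2x + 4y - 3z = -13, -3x + y - 2z = 1 (e.g. by elimination or Cramer's rule, determinant = -46) gives (-3, 2, 5).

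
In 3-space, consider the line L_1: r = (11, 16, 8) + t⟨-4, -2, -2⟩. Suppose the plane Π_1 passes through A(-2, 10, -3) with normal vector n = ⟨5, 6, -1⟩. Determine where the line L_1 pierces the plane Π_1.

Π_1: n·r = n·A gives 5x + 6y - z = 53.
Substitute r = (11, 16, 8) + t(-4, -2, -2) into the plane: 143 + (-30)t = 53, so t = 3.
Intersection: (11, 16, 8) + 3·(-4, -2, -2) = (-1, 10, 2).

(-1, 10, 2)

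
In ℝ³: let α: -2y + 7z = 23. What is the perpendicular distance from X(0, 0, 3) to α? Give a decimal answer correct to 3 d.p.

n·X − d = (0)·(0) + (-2)·(0) + (7)·(3) − 23 = -2; |n| = √53.
Distance = |-2| / √53 = 2/√53 ≈ 0.275.

0.275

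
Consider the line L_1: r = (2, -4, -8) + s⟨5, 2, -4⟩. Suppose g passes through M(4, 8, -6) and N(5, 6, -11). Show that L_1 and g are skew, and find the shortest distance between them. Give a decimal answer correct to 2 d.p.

6.37

A direction vector for g is N − M = (1, -2, -5).
Common perpendicular direction n = (5, 2, -4) × (1, -2, -5) = (-18, 21, -12).
With w = (4, 8, -6) − (2, -4, -8) = (2, 12, 2), w · n = 192.
Since n ≠ 0 the lines are not parallel, and w · n = 192 ≠ 0 so they do not intersect; hence they are skew.
Distance = |w · n| / |n| = |192| / √909 ≈ 6.37.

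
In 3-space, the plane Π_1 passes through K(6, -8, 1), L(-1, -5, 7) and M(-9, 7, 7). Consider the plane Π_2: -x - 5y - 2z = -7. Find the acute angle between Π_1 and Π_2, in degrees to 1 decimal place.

KL = (-7, 3, 6), KM = (-15, 15, 6); a normal to Π_1 is KL × KM = (-72, -48, -60).
Using K: Π_1 has equation -72x - 48y - 60z = -108.
cos θ = |n₁·n₂| / (|n₁||n₂|) = |432| / (√11088 · √30).
θ = arccos(0.74903) ≈ 41.5°.

41.5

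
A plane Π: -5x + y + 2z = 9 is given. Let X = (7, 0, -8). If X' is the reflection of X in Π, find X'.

(-13, 4, 0)

λ = (n·X − d)/|n|² = (-51 − 9)/30 = -2.
Reflection = X − 2λn = (7, 0, -8) − (-4)·(-5, 1, 2) = (-13, 4, 0).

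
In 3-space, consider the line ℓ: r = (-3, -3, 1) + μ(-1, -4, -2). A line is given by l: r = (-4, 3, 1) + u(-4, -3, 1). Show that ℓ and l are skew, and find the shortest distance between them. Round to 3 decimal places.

Common perpendicular direction n = (-1, -4, -2) × (-4, -3, 1) = (-10, 9, -13).
With w = (-4, 3, 1) − (-3, -3, 1) = (-1, 6, 0), w · n = 64.
Since n ≠ 0 the lines are not parallel, and w · n = 64 ≠ 0 so they do not intersect; hence they are skew.
Distance = |w · n| / |n| = |64| / √350 ≈ 3.421.

3.421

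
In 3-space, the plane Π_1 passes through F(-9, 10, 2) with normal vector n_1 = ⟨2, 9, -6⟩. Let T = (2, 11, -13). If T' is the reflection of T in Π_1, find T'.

(-2, -7, -1)

Π_1: n_1·r = n_1·F gives 2x + 9y - 6z = 60.
λ = (n·T − d)/|n|² = (181 − 60)/121 = 1.
Reflection = T − 2λn = (2, 11, -13) − 2·(2, 9, -6) = (-2, -7, -1).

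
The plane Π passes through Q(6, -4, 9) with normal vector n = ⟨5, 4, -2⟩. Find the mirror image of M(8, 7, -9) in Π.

(-12, -9, -1)

Π: n·r = n·Q gives 5x + 4y - 2z = -4.
λ = (n·M − d)/|n|² = (86 − (-4))/45 = 2.
Reflection = M − 2λn = (8, 7, -9) − 4·(5, 4, -2) = (-12, -9, -1).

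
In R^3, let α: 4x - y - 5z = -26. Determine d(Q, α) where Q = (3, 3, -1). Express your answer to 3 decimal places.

n·Q − d = (4)·(3) + (-1)·(3) + (-5)·(-1) − (-26) = 40; |n| = √42.
Distance = |40| / √42 = 40/√42 ≈ 6.172.

6.172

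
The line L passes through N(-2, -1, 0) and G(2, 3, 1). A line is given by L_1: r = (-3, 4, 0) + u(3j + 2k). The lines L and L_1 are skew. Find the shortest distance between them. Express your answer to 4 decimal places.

A direction vector for L is G − N = (4, 4, 1).
Common perpendicular direction n = (4, 4, 1) × (0, 3, 2) = (5, -8, 12).
With w = (-3, 4, 0) − (-2, -1, 0) = (-1, 5, 0), w · n = -45.
Distance = |w · n| / |n| = |-45| / √233 ≈ 2.9480.

2.9480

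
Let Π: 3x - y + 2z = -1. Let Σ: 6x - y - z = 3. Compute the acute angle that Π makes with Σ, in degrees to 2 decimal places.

42.52

cos θ = |n₁·n₂| / (|n₁||n₂|) = |17| / (√14 · √38).
θ = arccos(0.73704) ≈ 42.52°.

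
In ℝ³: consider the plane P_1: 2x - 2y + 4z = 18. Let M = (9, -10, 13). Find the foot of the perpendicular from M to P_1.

Foot = M − λn with λ = (n·M − d)/|n|² = (90 − 18)/24 = 3.
Foot = (9, -10, 13) − 3·(2, -2, 4) = (3, -4, 1).

(3, -4, 1)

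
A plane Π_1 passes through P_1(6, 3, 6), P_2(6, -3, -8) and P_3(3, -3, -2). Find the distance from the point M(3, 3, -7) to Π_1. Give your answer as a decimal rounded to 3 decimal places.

5.879

P_1P_2 = (0, -6, -14), P_1P_3 = (-3, -6, -8); a normal to Π_1 is P_1P_2 × P_1P_3 = (-36, 42, -18).
Using P_1: Π_1 has equation -36x + 42y - 18z = -198.
n·M − d = (-36)·(3) + (42)·(3) + (-18)·(-7) − (-198) = 342; |n| = √3384.
Distance = |342| / √3384 = 342/√3384 ≈ 5.879.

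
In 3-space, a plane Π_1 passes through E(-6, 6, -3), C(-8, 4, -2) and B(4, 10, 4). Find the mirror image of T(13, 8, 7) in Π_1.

(7, 16, 11)

EC = (-2, -2, 1), EB = (10, 4, 7); a normal to Π_1 is EC × EB = (-18, 24, 12).
Using E: Π_1 has equation -18x + 24y + 12z = 216.
λ = (n·T − d)/|n|² = (42 − 216)/1044 = -1/6.
Reflection = T − 2λn = (13, 8, 7) − (-1/3)·(-18, 24, 12) = (7, 16, 11).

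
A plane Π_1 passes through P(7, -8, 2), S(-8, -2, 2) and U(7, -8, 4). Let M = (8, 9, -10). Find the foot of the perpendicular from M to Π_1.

(2, -6, -10)

PS = (-15, 6, 0), PU = (0, 0, 2); a normal to Π_1 is PS × PU = (12, 30, 0).
Using P: Π_1 has equation 12x + 30y = -156.
Foot = M − λn with λ = (n·M − d)/|n|² = (366 − (-156))/1044 = 1/2.
Foot = (8, 9, -10) − (1/2)·(12, 30, 0) = (2, -6, -10).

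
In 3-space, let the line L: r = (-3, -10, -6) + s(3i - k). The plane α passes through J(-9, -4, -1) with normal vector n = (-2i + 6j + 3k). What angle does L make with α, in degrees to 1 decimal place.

24.0

α: n·r = n·J gives -2x + 6y + 3z = -9.
sin θ = |n·v| / (|n||v|) = |-9| / (√49 · √10) = 0.40658.
θ ≈ 24.0°.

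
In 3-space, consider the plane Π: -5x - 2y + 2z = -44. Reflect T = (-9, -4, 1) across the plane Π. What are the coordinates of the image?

(21, 8, -11)

λ = (n·T − d)/|n|² = (55 − (-44))/33 = 3.
Reflection = T − 2λn = (-9, -4, 1) − 6·(-5, -2, 2) = (21, 8, -11).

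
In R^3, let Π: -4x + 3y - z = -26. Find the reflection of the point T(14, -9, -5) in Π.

(-2, 3, -9)

λ = (n·T − d)/|n|² = (-78 − (-26))/26 = -2.
Reflection = T − 2λn = (14, -9, -5) − (-4)·(-4, 3, -1) = (-2, 3, -9).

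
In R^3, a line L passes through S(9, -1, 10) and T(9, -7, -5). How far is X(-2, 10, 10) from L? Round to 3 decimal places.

A direction vector for L is T − S = (0, -6, -15).
Taking (9, -1, 10) on L with direction v = (0, -6, -15): w = X − (9, -1, 10) = (-11, 11, 0), and w × v = (-165, -165, 66).
Distance = |w × v| / |v| = √58806 / √261 ≈ 15.010.

15.010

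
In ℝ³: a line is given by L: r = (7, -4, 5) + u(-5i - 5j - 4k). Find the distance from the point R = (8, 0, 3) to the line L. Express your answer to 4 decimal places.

4.0769

Taking (7, -4, 5) on L with direction v = (-5, -5, -4): w = R − (7, -4, 5) = (1, 4, -2), and w × v = (-26, 14, 15).
Distance = |w × v| / |v| = √1097 / √66 ≈ 4.0769.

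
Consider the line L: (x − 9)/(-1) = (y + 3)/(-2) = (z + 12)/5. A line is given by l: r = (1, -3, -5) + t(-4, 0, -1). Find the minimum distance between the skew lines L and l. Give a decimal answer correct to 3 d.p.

3.191

L has direction (-1, -2, 5) through (9, -3, -12).
Common perpendicular direction n = (-1, -2, 5) × (-4, 0, -1) = (2, -21, -8).
With w = (1, -3, -5) − (9, -3, -12) = (-8, 0, 7), w · n = -72.
Distance = |w · n| / |n| = |-72| / √509 ≈ 3.191.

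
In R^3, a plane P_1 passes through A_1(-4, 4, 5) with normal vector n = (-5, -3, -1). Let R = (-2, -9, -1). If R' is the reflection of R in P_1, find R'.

(8, -3, 1)

P_1: n·r = n·A_1 gives -5x - 3y - z = 3.
λ = (n·R − d)/|n|² = (38 − 3)/35 = 1.
Reflection = R − 2λn = (-2, -9, -1) − 2·(-5, -3, -1) = (8, -3, 1).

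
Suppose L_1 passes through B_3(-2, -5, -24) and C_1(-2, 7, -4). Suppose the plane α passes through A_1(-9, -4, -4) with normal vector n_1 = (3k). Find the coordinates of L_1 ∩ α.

(-2, 7, -4)

A direction vector for L_1 is C_1 − B_3 = (0, 12, 20).
α: n_1·r = n_1·A_1 gives 3z = -12.
Substitute r = (-2, -5, -24) + t(0, 12, 20) into the plane: -72 + 60t = -12, so t = 1.
Intersection: (-2, -5, -24) + 1·(0, 12, 20) = (-2, 7, -4).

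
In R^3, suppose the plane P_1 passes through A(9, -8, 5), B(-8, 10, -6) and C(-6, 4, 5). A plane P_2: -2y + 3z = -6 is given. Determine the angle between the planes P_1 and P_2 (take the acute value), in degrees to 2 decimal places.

80.48

AB = (-17, 18, -11), AC = (-15, 12, 0); a normal to P_1 is AB × AC = (132, 165, 66).
Using A: P_1 has equation 132x + 165y + 66z = 198.
cos θ = |n₁·n₂| / (|n₁||n₂|) = |-132| / (√49005 · √13).
θ = arccos(0.16538) ≈ 80.48°.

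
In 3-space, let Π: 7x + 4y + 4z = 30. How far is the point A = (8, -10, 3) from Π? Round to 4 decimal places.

0.2222

n·A − d = (7)·(8) + (4)·(-10) + (4)·(3) − 30 = -2; |n| = √81.
Distance = |-2| / √81 = 2/√81 ≈ 0.2222.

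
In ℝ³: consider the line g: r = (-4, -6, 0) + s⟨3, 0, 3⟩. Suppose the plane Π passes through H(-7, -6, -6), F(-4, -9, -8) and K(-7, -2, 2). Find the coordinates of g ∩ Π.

(2, -6, 6)

HF = (3, -3, -2), HK = (0, 4, 8); a normal to Π is HF × HK = (-16, -24, 12).
Using H: Π has equation -16x - 24y + 12z = 184.
Substitute r = (-4, -6, 0) + t(3, 0, 3) into the plane: 208 + (-12)t = 184, so t = 2.
Intersection: (-4, -6, 0) + 2·(3, 0, 3) = (2, -6, 6).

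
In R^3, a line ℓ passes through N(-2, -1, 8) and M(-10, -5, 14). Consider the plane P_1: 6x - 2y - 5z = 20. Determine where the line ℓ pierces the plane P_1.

A direction vector for ℓ is M − N = (-8, -4, 6).
Substitute r = (-2, -1, 8) + t(-8, -4, 6) into the plane: -50 + (-70)t = 20, so t = -1.
Intersection: (-2, -1, 8) + (-1)·(-8, -4, 6) = (6, 3, 2).

(6, 3, 2)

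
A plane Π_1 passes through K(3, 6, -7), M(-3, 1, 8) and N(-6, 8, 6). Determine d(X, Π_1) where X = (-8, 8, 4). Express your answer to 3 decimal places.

KM = (-6, -5, 15), KN = (-9, 2, 13); a normal to Π_1 is KM × KN = (-95, -57, -57).
Using K: Π_1 has equation -95x - 57y - 57z = -228.
n·X − d = (-95)·(-8) + (-57)·(8) + (-57)·(4) − (-228) = 304; |n| = √15523.
Distance = |304| / √15523 = 304/√15523 ≈ 2.440.

2.440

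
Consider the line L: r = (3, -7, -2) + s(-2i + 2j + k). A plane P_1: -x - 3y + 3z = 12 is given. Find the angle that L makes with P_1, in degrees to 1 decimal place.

4.4

sin θ = |n·v| / (|n||v|) = |-1| / (√19 · √9) = 0.07647.
θ ≈ 4.4°.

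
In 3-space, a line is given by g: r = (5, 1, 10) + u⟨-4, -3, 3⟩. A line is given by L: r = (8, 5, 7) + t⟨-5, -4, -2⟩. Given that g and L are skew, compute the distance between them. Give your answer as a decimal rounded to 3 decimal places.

Common perpendicular direction n = (-4, -3, 3) × (-5, -4, -2) = (18, -23, 1).
With w = (8, 5, 7) − (5, 1, 10) = (3, 4, -3), w · n = -41.
Distance = |w · n| / |n| = |-41| / √854 ≈ 1.403.

1.403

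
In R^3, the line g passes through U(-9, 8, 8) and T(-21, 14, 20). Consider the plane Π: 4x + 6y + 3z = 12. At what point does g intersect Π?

(3, 2, -4)

A direction vector for g is T − U = (-12, 6, 12).
Substitute r = (-9, 8, 8) + t(-12, 6, 12) into the plane: 36 + 24t = 12, so t = -1.
Intersection: (-9, 8, 8) + (-1)·(-12, 6, 12) = (3, 2, -4).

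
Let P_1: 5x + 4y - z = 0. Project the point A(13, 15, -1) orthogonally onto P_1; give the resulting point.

Foot = A − λn with λ = (n·A − d)/|n|² = (126 − 0)/42 = 3.
Foot = (13, 15, -1) − 3·(5, 4, -1) = (-2, 3, 2).

(-2, 3, 2)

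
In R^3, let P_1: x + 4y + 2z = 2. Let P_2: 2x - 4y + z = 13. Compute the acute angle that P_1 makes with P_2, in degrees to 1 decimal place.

55.2

cos θ = |n₁·n₂| / (|n₁||n₂|) = |-12| / (√21 · √21).
θ = arccos(0.57143) ≈ 55.2°.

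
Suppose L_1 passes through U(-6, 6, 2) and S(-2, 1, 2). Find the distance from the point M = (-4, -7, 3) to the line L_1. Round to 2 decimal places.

6.64

A direction vector for L_1 is S − U = (4, -5, 0).
Taking (-6, 6, 2) on L_1 with direction v = (4, -5, 0): w = M − (-6, 6, 2) = (2, -13, 1), and w × v = (5, 4, 42).
Distance = |w × v| / |v| = √1805 / √41 ≈ 6.64.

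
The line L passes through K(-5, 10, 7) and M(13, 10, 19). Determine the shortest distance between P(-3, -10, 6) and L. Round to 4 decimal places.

20.0940

A direction vector for L is M − K = (18, 0, 12).
Taking (-5, 10, 7) on L with direction v = (18, 0, 12): w = P − (-5, 10, 7) = (2, -20, -1), and w × v = (-240, -42, 360).
Distance = |w × v| / |v| = √188964 / √468 ≈ 20.0940.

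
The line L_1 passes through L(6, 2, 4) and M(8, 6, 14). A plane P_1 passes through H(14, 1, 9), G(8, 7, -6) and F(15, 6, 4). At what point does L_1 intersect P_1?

(5, 0, -1)

A direction vector for L_1 is M − L = (2, 4, 10).
HG = (-6, 6, -15), HF = (1, 5, -5); a normal to P_1 is HG × HF = (45, -45, -36).
Using H: P_1 has equation 45x - 45y - 36z = 261.
Substitute r = (6, 2, 4) + t(2, 4, 10) into the plane: 36 + (-450)t = 261, so t = -1/2.
Intersection: (6, 2, 4) + (-1/2)·(2, 4, 10) = (5, 0, -1).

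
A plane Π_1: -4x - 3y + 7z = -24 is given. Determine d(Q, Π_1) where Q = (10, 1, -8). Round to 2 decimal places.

8.72

n·Q − d = (-4)·(10) + (-3)·(1) + (7)·(-8) − (-24) = -75; |n| = √74.
Distance = |-75| / √74 = 75/√74 ≈ 8.72.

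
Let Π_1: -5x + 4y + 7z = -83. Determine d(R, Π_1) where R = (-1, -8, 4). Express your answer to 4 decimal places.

8.8544

n·R − d = (-5)·(-1) + (4)·(-8) + (7)·(4) − (-83) = 84; |n| = √90.
Distance = |84| / √90 = 84/√90 ≈ 8.8544.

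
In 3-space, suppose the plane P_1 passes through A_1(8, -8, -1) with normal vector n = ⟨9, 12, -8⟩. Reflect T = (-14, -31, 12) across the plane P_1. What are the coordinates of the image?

(22, 17, -20)

P_1: n·r = n·A_1 gives 9x + 12y - 8z = -16.
λ = (n·T − d)/|n|² = (-594 − (-16))/289 = -2.
Reflection = T − 2λn = (-14, -31, 12) − (-4)·(9, 12, -8) = (22, 17, -20).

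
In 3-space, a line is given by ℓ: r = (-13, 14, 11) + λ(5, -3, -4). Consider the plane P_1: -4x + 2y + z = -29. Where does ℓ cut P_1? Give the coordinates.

Substitute r = (-13, 14, 11) + t(5, -3, -4) into the plane: 91 + (-30)t = -29, so t = 4.
Intersection: (-13, 14, 11) + 4·(5, -3, -4) = (7, 2, -5).

(7, 2, -5)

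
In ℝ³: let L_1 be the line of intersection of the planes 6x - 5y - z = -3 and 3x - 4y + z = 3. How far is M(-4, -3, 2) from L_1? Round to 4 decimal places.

2.1602

Direction of L_1: (6, -5, -1) × (3, -4, 1) = (-9, -9, -9).
A point on L_1: solving the two plane equations with x = 0 gives (0, 0, 3).
Taking (0, 0, 3) on L_1 with direction v = (-9, -9, -9): w = M − (0, 0, 3) = (-4, -3, -1), and w × v = (18, -27, 9).
Distance = |w × v| / |v| = √1134 / √243 ≈ 2.1602.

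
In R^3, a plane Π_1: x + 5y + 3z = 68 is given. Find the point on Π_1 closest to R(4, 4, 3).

Foot = R − λn with λ = (n·R − d)/|n|² = (33 − 68)/35 = -1.
Foot = (4, 4, 3) − (-1)·(1, 5, 3) = (5, 9, 6).

(5, 9, 6)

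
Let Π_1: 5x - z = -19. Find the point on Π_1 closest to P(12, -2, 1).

(-3, -2, 4)

Foot = P − λn with λ = (n·P − d)/|n|² = (59 − (-19))/26 = 3.
Foot = (12, -2, 1) − 3·(5, 0, -1) = (-3, -2, 4).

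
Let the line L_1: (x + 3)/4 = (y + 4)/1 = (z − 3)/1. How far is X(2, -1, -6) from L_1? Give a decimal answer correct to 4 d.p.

L_1 has direction (4, 1, 1) through (-3, -4, 3).
Taking (-3, -4, 3) on L_1 with direction v = (4, 1, 1): w = X − (-3, -4, 3) = (5, 3, -9), and w × v = (12, -41, -7).
Distance = |w × v| / |v| = √1874 / √18 ≈ 10.2035.

10.2035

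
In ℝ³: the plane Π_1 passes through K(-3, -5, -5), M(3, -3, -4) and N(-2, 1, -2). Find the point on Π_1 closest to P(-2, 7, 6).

(-2, 9, 2)

KM = (6, 2, 1), KN = (1, 6, 3); a normal to Π_1 is KM × KN = (0, -17, 34).
Using K: Π_1 has equation -17y + 34z = -85.
Foot = P − λn with λ = (n·P − d)/|n|² = (85 − (-85))/1445 = 2/17.
Foot = (-2, 7, 6) − (2/17)·(0, -17, 34) = (-2, 9, 2).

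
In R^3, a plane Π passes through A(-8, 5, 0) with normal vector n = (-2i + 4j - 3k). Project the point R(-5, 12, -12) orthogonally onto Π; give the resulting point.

(-1, 4, -6)

Π: n·r = n·A gives -2x + 4y - 3z = 36.
Foot = R − λn with λ = (n·R − d)/|n|² = (94 − 36)/29 = 2.
Foot = (-5, 12, -12) − 2·(-2, 4, -3) = (-1, 4, -6).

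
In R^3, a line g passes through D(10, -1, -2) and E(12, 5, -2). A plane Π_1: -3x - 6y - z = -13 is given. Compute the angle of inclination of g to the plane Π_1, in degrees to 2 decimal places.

78.27

A direction vector for g is E − D = (2, 6, 0).
sin θ = |n·v| / (|n||v|) = |-42| / (√46 · √40) = 0.97913.
θ ≈ 78.27°.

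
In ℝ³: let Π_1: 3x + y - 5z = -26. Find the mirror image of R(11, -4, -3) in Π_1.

λ = (n·R − d)/|n|² = (44 − (-26))/35 = 2.
Reflection = R − 2λn = (11, -4, -3) − 4·(3, 1, -5) = (-1, -8, 17).

(-1, -8, 17)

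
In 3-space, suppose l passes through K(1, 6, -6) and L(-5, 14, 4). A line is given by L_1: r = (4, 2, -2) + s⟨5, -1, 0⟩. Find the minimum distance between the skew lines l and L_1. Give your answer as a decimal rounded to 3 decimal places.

A direction vector for l is L − K = (-6, 8, 10).
Common perpendicular direction n = (-6, 8, 10) × (5, -1, 0) = (10, 50, -34).
With w = (4, 2, -2) − (1, 6, -6) = (3, -4, 4), w · n = -306.
Distance = |w · n| / |n| = |-306| / √3756 ≈ 4.993.

4.993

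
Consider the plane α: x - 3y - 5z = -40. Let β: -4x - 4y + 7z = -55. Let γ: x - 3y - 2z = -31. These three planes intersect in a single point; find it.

Solving the 3×3 linear system x - 3y - 5z = -40, -4x - 4y + 7z = -55, x - 3y - 2z = -31 (e.g. by elimination or Cramer's rule, determinant = -48) gives (8, 11, 3).

(8, 11, 3)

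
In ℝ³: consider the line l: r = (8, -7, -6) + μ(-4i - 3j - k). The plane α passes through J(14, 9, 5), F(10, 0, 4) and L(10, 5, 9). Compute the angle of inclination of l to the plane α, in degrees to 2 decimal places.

JF = (-4, -9, -1), JL = (-4, -4, 4); a normal to α is JF × JL = (-40, 20, -20).
Using J: α has equation -40x + 20y - 20z = -480.
sin θ = |n·v| / (|n||v|) = |120| / (√2400 · √26) = 0.48038.
θ ≈ 28.71°.

28.71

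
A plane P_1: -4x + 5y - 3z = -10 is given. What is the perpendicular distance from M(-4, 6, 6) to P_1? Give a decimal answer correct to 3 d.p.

5.374

n·M − d = (-4)·(-4) + (5)·(6) + (-3)·(6) − (-10) = 38; |n| = √50.
Distance = |38| / √50 = 38/√50 ≈ 5.374.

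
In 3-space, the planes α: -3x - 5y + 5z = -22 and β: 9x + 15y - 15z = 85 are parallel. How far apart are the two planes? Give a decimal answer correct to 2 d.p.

Rescale β by 1/(-3): -3x - 5y + 5z = -85/3. Then distance = |-22 − (-85/3)| / √59 ≈ 0.82.

0.82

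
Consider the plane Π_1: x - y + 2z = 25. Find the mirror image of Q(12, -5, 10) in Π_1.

(8, -1, 2)

λ = (n·Q − d)/|n|² = (37 − 25)/6 = 2.
Reflection = Q − 2λn = (12, -5, 10) − 4·(1, -1, 2) = (8, -1, 2).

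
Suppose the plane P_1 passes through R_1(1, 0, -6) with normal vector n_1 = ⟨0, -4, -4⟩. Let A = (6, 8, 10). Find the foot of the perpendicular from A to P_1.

P_1: n_1·r = n_1·R_1 gives -4y - 4z = 24.
Foot = A − λn with λ = (n·A − d)/|n|² = (-72 − 24)/32 = -3.
Foot = (6, 8, 10) − (-3)·(0, -4, -4) = (6, -4, -2).

(6, -4, -2)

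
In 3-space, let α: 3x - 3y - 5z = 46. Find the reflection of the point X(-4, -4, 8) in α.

λ = (n·X − d)/|n|² = (-40 − 46)/43 = -2.
Reflection = X − 2λn = (-4, -4, 8) − (-4)·(3, -3, -5) = (8, -16, -12).

(8, -16, -12)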